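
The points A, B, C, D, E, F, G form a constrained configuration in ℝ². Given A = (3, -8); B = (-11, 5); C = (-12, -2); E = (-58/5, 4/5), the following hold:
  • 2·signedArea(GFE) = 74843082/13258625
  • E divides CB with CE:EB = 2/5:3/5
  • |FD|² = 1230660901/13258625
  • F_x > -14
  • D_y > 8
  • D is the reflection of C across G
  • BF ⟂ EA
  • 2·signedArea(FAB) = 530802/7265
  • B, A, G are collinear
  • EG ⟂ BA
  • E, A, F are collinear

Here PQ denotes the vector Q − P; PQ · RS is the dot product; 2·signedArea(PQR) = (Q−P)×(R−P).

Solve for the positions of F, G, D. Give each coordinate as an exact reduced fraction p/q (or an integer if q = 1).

1. F_x = -94567/7265  [E, A, F are collinear ∩ BF ⟂ EA]
2. F_y = 12016/7265  [E, A, F are collinear ∩ BF ⟂ EA]
   → F = (-94567/7265, 12016/7265)
3. G_x = -16841/1825  [B, A, G are collinear ∩ EG ⟂ BA]
4. G_y = 6122/1825  [B, A, G are collinear ∩ EG ⟂ BA]
   → G = (-16841/1825, 6122/1825)
5. D_x = -11782/1825  [D is the reflection of C across G]
6. D_y = 15894/1825  [D is the reflection of C across G]
   → D = (-11782/1825, 15894/1825)

D = (-11782/1825, 15894/1825)
F = (-94567/7265, 12016/7265)
G = (-16841/1825, 6122/1825)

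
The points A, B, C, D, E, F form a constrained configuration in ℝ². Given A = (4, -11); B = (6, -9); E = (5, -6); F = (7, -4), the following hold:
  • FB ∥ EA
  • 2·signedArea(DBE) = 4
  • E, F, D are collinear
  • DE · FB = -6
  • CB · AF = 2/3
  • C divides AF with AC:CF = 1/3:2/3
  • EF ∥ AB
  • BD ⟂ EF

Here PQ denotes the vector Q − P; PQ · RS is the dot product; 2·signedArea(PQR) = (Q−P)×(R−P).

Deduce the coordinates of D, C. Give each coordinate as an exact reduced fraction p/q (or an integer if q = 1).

C = (5, -26/3)
D = (4, -7)

1. D_x = 4  [E, F, D are collinear ∩ BD ⟂ EF]
2. D_y = -7  [E, F, D are collinear ∩ BD ⟂ EF]
   → D = (4, -7)
3. C_x = 5  [C divides AF with AC:CF = 1/3:2/3]
4. C_y = -26/3  [C divides AF with AC:CF = 1/3:2/3]
   → C = (5, -26/3)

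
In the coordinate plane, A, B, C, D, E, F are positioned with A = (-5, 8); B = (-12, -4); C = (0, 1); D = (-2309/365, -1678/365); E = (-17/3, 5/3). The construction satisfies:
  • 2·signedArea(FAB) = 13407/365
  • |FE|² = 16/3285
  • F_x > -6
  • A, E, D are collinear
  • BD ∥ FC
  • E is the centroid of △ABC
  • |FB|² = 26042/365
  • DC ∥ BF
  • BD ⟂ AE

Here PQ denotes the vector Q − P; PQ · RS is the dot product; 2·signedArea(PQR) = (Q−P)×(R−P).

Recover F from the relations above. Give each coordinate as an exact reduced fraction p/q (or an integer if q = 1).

1. F_x = -2071/365  [BD ∥ FC ∩ DC ∥ BF]
2. F_y = 583/365  [BD ∥ FC ∩ DC ∥ BF]
   → F = (-2071/365, 583/365)

F = (-2071/365, 583/365)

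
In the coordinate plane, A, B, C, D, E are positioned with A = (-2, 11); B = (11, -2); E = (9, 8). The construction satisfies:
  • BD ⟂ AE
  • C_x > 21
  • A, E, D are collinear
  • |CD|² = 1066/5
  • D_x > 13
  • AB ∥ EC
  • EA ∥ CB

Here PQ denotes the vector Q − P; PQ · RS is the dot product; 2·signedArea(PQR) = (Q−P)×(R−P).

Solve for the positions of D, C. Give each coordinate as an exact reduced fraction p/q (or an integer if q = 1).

1. D_x = 67/5  [A, E, D are collinear ∩ BD ⟂ AE]
2. D_y = 34/5  [A, E, D are collinear ∩ BD ⟂ AE]
   → D = (67/5, 34/5)
3. C_x = 22  [EA ∥ CB ∩ AB ∥ EC]
4. C_y = -5  [EA ∥ CB ∩ AB ∥ EC]
   → C = (22, -5)

C = (22, -5)
D = (67/5, 34/5)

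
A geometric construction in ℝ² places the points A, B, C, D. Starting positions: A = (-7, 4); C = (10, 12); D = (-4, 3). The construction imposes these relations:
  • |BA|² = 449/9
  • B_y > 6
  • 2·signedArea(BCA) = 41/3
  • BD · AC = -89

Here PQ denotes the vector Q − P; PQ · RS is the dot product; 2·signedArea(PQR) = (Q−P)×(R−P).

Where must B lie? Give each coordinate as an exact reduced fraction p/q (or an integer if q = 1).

B = (-1/3, 19/3)

1. B_x = -1/3  [2·signedArea(BCA) = 41/3 ∩ BD · AC = -89]
2. B_y = 19/3  [2·signedArea(BCA) = 41/3 ∩ BD · AC = -89]
   → B = (-1/3, 19/3)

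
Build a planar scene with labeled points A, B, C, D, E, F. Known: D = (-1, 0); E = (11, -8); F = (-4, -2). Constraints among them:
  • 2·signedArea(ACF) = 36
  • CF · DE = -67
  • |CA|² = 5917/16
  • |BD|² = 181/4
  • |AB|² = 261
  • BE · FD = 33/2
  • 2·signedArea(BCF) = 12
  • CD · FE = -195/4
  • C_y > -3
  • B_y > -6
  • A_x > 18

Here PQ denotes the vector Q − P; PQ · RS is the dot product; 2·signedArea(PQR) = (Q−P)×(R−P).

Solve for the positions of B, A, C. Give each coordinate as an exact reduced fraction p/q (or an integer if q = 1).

A = (37/2, -11)
B = (7/2, -5)
C = (5/4, -5/2)

1. C_x = 5/4  [CF · DE = -67 ∩ CD · FE = -195/4]
2. C_y = -5/2  [CF · DE = -67 ∩ CD · FE = -195/4]
   → C = (5/4, -5/2)
3. B_x = 7/2  [BE · FD = 33/2 ∩ 2·signedArea(BCF) = 12]
4. B_y = -5  [BE · FD = 33/2 ∩ 2·signedArea(BCF) = 12]
   → B = (7/2, -5)
5. A_x = 37/2  [line -1/2·x + -21/4·y + -97/2 = 0 ∩ |AB|² = 261]
6. A_y = -11  [line -1/2·x + -21/4·y + -97/2 = 0 ∩ |AB|² = 261]
   → A = (37/2, -11)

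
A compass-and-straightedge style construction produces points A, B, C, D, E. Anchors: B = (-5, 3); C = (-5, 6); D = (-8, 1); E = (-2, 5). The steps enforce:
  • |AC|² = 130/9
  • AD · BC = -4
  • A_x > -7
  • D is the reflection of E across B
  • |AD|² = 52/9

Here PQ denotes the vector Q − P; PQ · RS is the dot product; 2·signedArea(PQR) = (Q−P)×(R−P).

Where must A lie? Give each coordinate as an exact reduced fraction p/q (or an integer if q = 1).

A = (-6, 7/3)

1. A_y = 7/3  [AD · BC = -4]
2. A_x = -6  [|AD|² = 52/9]
   → A = (-6, 7/3)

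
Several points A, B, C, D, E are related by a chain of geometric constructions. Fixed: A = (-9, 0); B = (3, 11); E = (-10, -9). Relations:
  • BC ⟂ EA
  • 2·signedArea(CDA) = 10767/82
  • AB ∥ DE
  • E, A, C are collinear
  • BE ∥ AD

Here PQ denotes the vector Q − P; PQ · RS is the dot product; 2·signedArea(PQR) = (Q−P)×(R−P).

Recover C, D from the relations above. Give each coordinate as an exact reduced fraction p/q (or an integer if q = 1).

C = (-627/82, 999/82)
D = (-22, -20)

1. C_x = -627/82  [E, A, C are collinear ∩ BC ⟂ EA]
2. C_y = 999/82  [E, A, C are collinear ∩ BC ⟂ EA]
   → C = (-627/82, 999/82)
3. D_x = -22  [AB ∥ DE ∩ BE ∥ AD]
4. D_y = -20  [AB ∥ DE ∩ BE ∥ AD]
   → D = (-22, -20)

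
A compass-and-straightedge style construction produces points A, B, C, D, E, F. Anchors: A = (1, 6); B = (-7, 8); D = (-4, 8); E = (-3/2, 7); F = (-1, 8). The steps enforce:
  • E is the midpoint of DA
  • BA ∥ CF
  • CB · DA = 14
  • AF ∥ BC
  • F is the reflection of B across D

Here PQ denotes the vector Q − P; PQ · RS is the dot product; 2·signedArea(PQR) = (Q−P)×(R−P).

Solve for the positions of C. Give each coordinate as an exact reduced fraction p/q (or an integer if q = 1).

1. C_x = -9  [BA ∥ CF ∩ AF ∥ BC]
2. C_y = 10  [BA ∥ CF ∩ AF ∥ BC]
   → C = (-9, 10)

C = (-9, 10)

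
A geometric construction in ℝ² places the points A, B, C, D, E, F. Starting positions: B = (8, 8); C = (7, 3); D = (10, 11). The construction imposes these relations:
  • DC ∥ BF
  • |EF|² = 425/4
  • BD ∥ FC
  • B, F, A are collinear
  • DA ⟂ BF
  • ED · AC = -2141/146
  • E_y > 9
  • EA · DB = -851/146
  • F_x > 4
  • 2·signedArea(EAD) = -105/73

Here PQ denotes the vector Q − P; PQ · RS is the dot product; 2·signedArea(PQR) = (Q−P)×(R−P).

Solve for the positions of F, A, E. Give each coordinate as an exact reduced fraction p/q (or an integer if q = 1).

1. F_x = 5  [BD ∥ FC ∩ DC ∥ BF]
2. F_y = 0  [BD ∥ FC ∩ DC ∥ BF]
   → F = (5, 0)
3. A_x = 674/73  [B, F, A are collinear ∩ DA ⟂ BF]
4. A_y = 824/73  [B, F, A are collinear ∩ DA ⟂ BF]
   → A = (674/73, 824/73)
5. E_x = 9  [ED · AC = -2141/146 ∩ EA · DB = -851/146]
6. E_y = 19/2  [ED · AC = -2141/146 ∩ EA · DB = -851/146]
   → E = (9, 19/2)

A = (674/73, 824/73)
E = (9, 19/2)
F = (5, 0)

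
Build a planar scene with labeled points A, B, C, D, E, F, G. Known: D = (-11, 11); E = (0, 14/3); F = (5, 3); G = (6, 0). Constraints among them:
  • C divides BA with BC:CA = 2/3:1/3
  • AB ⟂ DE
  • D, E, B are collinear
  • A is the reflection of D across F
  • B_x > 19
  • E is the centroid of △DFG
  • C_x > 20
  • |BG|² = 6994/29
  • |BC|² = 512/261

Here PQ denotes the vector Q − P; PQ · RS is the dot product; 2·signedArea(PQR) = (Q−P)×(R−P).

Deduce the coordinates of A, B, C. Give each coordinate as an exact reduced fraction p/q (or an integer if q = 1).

1. A_x = 21  [A is the reflection of D across F]
2. A_y = -5  [A is the reflection of D across F]
   → A = (21, -5)
3. B_x = 2893/145  [D, E, B are collinear ∩ AB ⟂ DE]
4. B_y = -989/145  [D, E, B are collinear ∩ AB ⟂ DE]
   → B = (2893/145, -989/145)
5. C_x = 8983/435  [C divides BA with BC:CA = 2/3:1/3]
6. C_y = -813/145  [C divides BA with BC:CA = 2/3:1/3]
   → C = (8983/435, -813/145)

A = (21, -5)
B = (2893/145, -989/145)
C = (8983/435, -813/145)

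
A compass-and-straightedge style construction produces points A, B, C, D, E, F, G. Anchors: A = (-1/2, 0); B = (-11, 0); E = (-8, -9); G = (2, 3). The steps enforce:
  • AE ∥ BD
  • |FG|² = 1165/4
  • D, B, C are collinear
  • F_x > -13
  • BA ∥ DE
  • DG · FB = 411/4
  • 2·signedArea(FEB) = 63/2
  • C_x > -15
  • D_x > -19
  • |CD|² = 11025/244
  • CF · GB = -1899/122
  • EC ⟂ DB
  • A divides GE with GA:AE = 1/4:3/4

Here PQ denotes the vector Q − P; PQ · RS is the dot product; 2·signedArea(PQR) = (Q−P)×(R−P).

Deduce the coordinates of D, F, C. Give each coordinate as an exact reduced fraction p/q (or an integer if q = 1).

C = (-866/61, -234/61)
D = (-37/2, -9)
F = (-25/2, -6)

1. D_x = -37/2  [BA ∥ DE ∩ AE ∥ BD]
2. D_y = -9  [BA ∥ DE ∩ AE ∥ BD]
   → D = (-37/2, -9)
3. F_x = -25/2  [2·signedArea(FEB) = 63/2 ∩ DG · FB = 411/4]
4. F_y = -6  [2·signedArea(FEB) = 63/2 ∩ DG · FB = 411/4]
   → F = (-25/2, -6)
5. C_x = -866/61  [D, B, C are collinear ∩ EC ⟂ DB]
6. C_y = -234/61  [D, B, C are collinear ∩ EC ⟂ DB]
   → C = (-866/61, -234/61)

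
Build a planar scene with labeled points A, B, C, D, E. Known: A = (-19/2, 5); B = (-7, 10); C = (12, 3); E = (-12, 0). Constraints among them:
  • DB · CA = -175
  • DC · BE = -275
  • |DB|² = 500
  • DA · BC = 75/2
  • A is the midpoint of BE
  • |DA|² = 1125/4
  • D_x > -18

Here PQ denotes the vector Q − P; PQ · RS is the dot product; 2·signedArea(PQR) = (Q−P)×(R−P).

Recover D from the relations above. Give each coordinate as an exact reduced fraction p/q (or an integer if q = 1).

1. D_x = -17  [DB · CA = -175 ∩ DA · BC = 75/2]
2. D_y = -10  [DB · CA = -175 ∩ DA · BC = 75/2]
   → D = (-17, -10)

D = (-17, -10)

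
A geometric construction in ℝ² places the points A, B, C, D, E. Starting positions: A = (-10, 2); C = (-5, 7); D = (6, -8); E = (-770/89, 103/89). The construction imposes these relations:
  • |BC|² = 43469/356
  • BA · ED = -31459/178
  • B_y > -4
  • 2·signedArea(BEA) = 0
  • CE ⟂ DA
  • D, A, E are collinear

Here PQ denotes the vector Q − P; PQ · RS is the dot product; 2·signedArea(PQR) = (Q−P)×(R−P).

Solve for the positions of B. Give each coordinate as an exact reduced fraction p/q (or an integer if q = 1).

B = (-118/89, -609/178)

1. B_x = -118/89  [2·signedArea(BEA) = 0 ∩ BA · ED = -31459/178]
2. B_y = -609/178  [2·signedArea(BEA) = 0 ∩ BA · ED = -31459/178]
   → B = (-118/89, -609/178)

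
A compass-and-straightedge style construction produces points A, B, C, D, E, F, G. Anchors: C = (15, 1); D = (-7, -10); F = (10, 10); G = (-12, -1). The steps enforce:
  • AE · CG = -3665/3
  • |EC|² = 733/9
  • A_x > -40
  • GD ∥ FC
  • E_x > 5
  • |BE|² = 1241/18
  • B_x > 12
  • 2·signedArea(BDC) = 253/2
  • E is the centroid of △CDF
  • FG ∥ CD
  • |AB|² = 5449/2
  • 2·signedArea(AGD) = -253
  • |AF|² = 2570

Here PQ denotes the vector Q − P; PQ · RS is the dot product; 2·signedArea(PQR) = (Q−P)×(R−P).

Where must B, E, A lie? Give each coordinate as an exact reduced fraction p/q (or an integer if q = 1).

1. E_x = 6  [E is the centroid of △CDF]
2. E_y = 1/3  [E is the centroid of △CDF]
   → E = (6, 1/3)
3. A_x = -39  [2·signedArea(AGD) = -253 ∩ AE · CG = -3665/3]
4. A_y = -3  [2·signedArea(AGD) = -253 ∩ AE · CG = -3665/3]
   → A = (-39, -3)
5. B_x = 25/2  [line -11·x + 22·y + 33/2 = 0 ∩ |BE|² = 1241/18]
6. B_y = 11/2  [line -11·x + 22·y + 33/2 = 0 ∩ |BE|² = 1241/18]
   → B = (25/2, 11/2)

A = (-39, -3)
B = (25/2, 11/2)
E = (6, 1/3)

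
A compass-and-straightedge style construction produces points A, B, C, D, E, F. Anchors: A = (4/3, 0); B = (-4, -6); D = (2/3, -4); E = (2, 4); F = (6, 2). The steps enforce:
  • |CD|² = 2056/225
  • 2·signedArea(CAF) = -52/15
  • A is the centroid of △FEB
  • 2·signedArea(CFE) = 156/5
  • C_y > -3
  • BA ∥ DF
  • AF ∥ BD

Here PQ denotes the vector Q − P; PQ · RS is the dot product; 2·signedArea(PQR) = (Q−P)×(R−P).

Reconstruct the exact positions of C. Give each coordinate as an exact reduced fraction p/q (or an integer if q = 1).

1. C_x = -8/5  [2·signedArea(CFE) = 156/5 ∩ 2·signedArea(CAF) = -52/15]
2. C_y = -2  [2·signedArea(CFE) = 156/5 ∩ 2·signedArea(CAF) = -52/15]
   → C = (-8/5, -2)

C = (-8/5, -2)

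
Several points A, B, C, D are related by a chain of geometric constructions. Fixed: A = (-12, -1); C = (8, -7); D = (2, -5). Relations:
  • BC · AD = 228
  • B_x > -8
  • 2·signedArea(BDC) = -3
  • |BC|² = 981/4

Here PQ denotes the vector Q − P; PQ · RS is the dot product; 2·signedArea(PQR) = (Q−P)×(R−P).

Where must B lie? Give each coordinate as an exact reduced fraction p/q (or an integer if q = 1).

B = (-7, -5/2)

1. B_x = -7  [BC · AD = 228 ∩ 2·signedArea(BDC) = -3]
2. B_y = -5/2  [BC · AD = 228 ∩ 2·signedArea(BDC) = -3]
   → B = (-7, -5/2)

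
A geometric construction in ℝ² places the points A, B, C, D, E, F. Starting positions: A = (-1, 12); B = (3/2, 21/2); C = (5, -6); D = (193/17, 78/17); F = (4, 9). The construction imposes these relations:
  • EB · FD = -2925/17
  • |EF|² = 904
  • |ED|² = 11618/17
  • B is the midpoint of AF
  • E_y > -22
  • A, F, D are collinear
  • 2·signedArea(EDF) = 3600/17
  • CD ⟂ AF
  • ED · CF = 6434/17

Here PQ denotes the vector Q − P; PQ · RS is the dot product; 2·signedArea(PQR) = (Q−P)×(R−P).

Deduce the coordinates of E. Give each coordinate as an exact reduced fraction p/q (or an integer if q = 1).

E = (6, -21)

1. E_x = 6  [EB · FD = -2925/17 ∩ 2·signedArea(EDF) = 3600/17]
2. E_y = -21  [EB · FD = -2925/17 ∩ 2·signedArea(EDF) = 3600/17]
   → E = (6, -21)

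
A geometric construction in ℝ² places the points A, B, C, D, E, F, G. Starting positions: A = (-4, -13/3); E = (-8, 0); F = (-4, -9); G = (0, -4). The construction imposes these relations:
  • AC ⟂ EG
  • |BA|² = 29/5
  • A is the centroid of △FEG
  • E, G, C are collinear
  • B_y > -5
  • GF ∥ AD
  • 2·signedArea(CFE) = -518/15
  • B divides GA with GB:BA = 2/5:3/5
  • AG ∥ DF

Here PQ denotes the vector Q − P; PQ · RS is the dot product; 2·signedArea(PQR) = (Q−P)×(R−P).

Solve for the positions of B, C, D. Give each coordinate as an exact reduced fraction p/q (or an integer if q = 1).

1. B_x = -8/5  [B divides GA with GB:BA = 2/5:3/5]
2. B_y = -62/15  [B divides GA with GB:BA = 2/5:3/5]
   → B = (-8/5, -62/15)
3. C_x = -46/15  [E, G, C are collinear ∩ AC ⟂ EG]
4. C_y = -37/15  [E, G, C are collinear ∩ AC ⟂ EG]
   → C = (-46/15, -37/15)
5. D_x = -8  [AG ∥ DF ∩ GF ∥ AD]
6. D_y = -28/3  [AG ∥ DF ∩ GF ∥ AD]
   → D = (-8, -28/3)

B = (-8/5, -62/15)
C = (-46/15, -37/15)
D = (-8, -28/3)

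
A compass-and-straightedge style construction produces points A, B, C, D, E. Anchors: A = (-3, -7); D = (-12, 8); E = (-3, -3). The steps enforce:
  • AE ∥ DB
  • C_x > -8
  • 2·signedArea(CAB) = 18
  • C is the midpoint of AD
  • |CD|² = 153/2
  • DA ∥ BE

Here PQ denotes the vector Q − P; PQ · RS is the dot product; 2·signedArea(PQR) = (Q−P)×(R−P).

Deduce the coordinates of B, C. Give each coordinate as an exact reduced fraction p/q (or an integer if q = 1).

1. B_x = -12  [DA ∥ BE ∩ AE ∥ DB]
2. B_y = 12  [DA ∥ BE ∩ AE ∥ DB]
   → B = (-12, 12)
3. C_x = -15/2  [C is the midpoint of AD]
4. C_y = 1/2  [C is the midpoint of AD]
   → C = (-15/2, 1/2)

B = (-12, 12)
C = (-15/2, 1/2)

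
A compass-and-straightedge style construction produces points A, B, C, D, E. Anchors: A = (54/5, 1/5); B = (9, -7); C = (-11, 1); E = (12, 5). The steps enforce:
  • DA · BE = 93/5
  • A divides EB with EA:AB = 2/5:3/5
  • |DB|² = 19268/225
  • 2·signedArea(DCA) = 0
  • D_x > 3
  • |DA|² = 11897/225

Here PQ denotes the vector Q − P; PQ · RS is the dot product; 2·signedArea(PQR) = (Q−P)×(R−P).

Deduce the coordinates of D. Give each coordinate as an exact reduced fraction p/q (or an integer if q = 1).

D = (53/15, 7/15)

1. D_x = 53/15  [2·signedArea(DCA) = 0 ∩ DA · BE = 93/5]
2. D_y = 7/15  [2·signedArea(DCA) = 0 ∩ DA · BE = 93/5]
   → D = (53/15, 7/15)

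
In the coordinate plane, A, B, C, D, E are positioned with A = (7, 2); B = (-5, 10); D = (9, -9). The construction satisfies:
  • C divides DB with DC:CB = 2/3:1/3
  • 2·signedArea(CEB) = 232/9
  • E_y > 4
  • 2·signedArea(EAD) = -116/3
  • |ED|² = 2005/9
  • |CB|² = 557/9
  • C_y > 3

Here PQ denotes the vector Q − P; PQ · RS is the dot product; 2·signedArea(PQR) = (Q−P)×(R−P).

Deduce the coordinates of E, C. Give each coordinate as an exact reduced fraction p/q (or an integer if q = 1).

C = (-1/3, 11/3)
E = (3, 14/3)

1. E_x = 3  [line 11·x + 2·y + -127/3 = 0 ∩ |ED|² = 2005/9]
2. E_y = 14/3  [line 11·x + 2·y + -127/3 = 0 ∩ |ED|² = 2005/9]
   → E = (3, 14/3)
3. C_x = -1/3  [C divides DB with DC:CB = 2/3:1/3]
4. C_y = 11/3  [C divides DB with DC:CB = 2/3:1/3]
   → C = (-1/3, 11/3)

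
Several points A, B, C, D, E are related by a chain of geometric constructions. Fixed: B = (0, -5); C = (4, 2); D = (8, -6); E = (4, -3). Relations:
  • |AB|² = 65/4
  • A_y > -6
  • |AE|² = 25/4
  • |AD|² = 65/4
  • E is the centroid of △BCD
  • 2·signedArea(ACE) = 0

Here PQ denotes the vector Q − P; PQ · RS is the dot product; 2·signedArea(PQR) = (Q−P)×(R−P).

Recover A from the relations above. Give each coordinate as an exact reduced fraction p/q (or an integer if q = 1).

A = (4, -11/2)

1. A_x = 4  [2·signedArea(ACE) = 0]
2. A_y = -11/2  [|AD|² = 65/4]
   → A = (4, -11/2)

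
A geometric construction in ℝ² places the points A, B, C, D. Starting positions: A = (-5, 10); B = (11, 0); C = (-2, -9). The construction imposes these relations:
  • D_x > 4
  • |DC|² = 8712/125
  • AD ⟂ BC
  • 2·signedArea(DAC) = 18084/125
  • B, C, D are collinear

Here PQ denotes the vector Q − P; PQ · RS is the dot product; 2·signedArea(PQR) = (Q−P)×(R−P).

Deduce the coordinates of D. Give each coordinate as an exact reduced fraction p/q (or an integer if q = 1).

D = (608/125, -531/125)

1. D_x = 608/125  [B, C, D are collinear ∩ AD ⟂ BC]
2. D_y = -531/125  [B, C, D are collinear ∩ AD ⟂ BC]
   → D = (608/125, -531/125)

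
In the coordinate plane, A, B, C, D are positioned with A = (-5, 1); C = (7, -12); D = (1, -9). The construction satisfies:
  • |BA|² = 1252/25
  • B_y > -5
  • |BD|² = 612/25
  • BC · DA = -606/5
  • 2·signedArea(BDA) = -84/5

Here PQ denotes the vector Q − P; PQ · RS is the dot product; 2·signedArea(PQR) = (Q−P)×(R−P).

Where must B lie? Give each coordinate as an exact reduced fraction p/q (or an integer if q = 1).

1. B_x = -1/5  [2·signedArea(BDA) = -84/5 ∩ BC · DA = -606/5]
2. B_y = -21/5  [2·signedArea(BDA) = -84/5 ∩ BC · DA = -606/5]
   → B = (-1/5, -21/5)

B = (-1/5, -21/5)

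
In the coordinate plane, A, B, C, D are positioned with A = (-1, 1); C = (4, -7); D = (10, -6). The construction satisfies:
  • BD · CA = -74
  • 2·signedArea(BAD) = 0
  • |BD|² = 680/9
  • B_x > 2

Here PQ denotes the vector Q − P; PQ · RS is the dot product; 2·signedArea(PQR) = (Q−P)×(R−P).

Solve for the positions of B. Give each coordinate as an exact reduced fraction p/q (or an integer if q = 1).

B = (8/3, -4/3)

1. B_x = 8/3  [2·signedArea(BAD) = 0 ∩ BD · CA = -74]
2. B_y = -4/3  [2·signedArea(BAD) = 0 ∩ BD · CA = -74]
   → B = (8/3, -4/3)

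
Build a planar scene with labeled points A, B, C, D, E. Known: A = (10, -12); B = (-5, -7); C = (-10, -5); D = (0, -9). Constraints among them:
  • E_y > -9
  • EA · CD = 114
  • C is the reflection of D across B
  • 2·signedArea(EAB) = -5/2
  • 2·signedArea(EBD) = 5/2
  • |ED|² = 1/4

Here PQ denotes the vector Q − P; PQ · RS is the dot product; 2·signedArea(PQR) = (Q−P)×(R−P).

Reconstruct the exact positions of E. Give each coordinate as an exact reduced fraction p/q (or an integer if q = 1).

1. E_x = 0  [EA · CD = 114 ∩ 2·signedArea(EBD) = 5/2]
2. E_y = -17/2  [EA · CD = 114 ∩ 2·signedArea(EBD) = 5/2]
   → E = (0, -17/2)

E = (0, -17/2)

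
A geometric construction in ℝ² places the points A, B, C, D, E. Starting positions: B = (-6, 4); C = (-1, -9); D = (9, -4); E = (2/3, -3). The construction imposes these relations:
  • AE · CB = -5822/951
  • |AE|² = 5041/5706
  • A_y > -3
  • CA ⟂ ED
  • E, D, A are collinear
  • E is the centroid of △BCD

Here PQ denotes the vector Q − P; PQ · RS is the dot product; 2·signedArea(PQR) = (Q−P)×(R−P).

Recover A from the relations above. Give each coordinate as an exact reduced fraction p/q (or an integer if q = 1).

A = (-169/634, -1831/634)

1. A_x = -169/634  [E, D, A are collinear ∩ CA ⟂ ED]
2. A_y = -1831/634  [E, D, A are collinear ∩ CA ⟂ ED]
   → A = (-169/634, -1831/634)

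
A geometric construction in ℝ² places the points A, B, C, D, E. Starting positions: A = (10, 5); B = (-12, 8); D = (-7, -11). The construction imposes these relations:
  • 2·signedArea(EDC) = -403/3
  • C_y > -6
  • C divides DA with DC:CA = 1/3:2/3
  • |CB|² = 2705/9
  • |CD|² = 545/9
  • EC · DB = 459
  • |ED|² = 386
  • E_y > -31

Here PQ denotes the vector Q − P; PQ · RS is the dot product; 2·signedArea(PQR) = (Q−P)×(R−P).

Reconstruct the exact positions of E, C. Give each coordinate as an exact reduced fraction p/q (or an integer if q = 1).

C = (-4/3, -17/3)
E = (-2, -30)

1. C_x = -4/3  [C divides DA with DC:CA = 1/3:2/3]
2. C_y = -17/3  [C divides DA with DC:CA = 1/3:2/3]
   → C = (-4/3, -17/3)
3. E_x = -2  [EC · DB = 459 ∩ 2·signedArea(EDC) = -403/3]
4. E_y = -30  [EC · DB = 459 ∩ 2·signedArea(EDC) = -403/3]
   → E = (-2, -30)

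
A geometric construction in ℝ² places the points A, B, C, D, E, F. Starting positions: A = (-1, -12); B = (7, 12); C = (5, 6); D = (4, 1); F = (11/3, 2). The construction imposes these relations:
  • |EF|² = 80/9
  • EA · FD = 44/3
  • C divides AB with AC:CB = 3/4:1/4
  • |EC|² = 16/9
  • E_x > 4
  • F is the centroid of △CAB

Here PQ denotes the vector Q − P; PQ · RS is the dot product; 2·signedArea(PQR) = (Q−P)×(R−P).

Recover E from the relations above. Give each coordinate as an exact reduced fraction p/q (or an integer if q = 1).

E = (5, 14/3)

1. E_x = 5  [line -1/3·x + 1·y + -3 = 0 ∩ |EF|² = 80/9]
2. E_y = 14/3  [line -1/3·x + 1·y + -3 = 0 ∩ |EF|² = 80/9]
   → E = (5, 14/3)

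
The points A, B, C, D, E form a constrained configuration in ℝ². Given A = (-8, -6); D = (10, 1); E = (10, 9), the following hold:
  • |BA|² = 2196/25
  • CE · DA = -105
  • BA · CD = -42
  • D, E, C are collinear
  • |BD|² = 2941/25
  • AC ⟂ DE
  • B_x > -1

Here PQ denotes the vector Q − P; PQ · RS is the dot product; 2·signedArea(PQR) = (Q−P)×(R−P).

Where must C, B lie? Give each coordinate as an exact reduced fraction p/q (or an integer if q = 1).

1. C_x = 10  [D, E, C are collinear ∩ AC ⟂ DE]
2. C_y = -6  [D, E, C are collinear ∩ AC ⟂ DE]
   → C = (10, -6)
3. B_y = 0  [BA · CD = -42]
4. B_x = -4/5  [|BA|² = 2196/25]
   → B = (-4/5, 0)

B = (-4/5, 0)
C = (10, -6)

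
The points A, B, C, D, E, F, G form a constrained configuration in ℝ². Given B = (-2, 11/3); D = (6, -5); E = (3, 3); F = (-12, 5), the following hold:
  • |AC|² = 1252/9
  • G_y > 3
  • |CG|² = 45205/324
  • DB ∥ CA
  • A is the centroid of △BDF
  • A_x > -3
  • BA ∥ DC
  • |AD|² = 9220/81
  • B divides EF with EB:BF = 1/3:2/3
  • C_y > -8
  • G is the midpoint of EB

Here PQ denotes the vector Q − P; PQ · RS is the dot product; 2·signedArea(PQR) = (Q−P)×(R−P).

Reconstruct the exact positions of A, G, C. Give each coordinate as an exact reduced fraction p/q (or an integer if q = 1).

1. A_x = -8/3  [A is the centroid of △BDF]
2. A_y = 11/9  [A is the centroid of △BDF]
   → A = (-8/3, 11/9)
3. G_x = 1/2  [G is the midpoint of EB]
4. G_y = 10/3  [G is the midpoint of EB]
   → G = (1/2, 10/3)
5. C_x = 16/3  [DB ∥ CA ∩ BA ∥ DC]
6. C_y = -67/9  [DB ∥ CA ∩ BA ∥ DC]
   → C = (16/3, -67/9)

A = (-8/3, 11/9)
C = (16/3, -67/9)
G = (1/2, 10/3)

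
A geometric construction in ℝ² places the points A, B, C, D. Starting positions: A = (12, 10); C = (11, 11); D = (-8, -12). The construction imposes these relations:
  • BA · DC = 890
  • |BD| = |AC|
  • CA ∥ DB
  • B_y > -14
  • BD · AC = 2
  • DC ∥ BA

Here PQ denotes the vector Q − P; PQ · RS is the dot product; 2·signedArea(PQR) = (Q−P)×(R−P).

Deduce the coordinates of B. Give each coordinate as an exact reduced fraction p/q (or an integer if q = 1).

B = (-7, -13)

1. B_x = -7  [DC ∥ BA ∩ CA ∥ DB]
2. B_y = -13  [DC ∥ BA ∩ CA ∥ DB]
   → B = (-7, -13)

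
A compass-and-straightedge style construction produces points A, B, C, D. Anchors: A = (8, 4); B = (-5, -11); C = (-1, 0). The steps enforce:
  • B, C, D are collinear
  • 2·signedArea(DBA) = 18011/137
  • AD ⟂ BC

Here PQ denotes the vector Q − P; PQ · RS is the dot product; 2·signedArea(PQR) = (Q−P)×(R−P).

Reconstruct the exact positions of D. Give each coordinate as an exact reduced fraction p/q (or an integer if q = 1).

1. D_x = 183/137  [B, C, D are collinear ∩ AD ⟂ BC]
2. D_y = 880/137  [B, C, D are collinear ∩ AD ⟂ BC]
   → D = (183/137, 880/137)

D = (183/137, 880/137)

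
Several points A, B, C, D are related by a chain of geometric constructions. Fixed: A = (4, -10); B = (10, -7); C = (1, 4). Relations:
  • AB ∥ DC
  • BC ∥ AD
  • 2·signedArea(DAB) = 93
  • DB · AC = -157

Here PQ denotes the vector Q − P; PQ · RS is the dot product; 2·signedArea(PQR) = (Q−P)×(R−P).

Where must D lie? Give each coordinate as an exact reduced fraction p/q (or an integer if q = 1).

1. D_x = -5  [AB ∥ DC ∩ BC ∥ AD]
2. D_y = 1  [AB ∥ DC ∩ BC ∥ AD]
   → D = (-5, 1)

D = (-5, 1)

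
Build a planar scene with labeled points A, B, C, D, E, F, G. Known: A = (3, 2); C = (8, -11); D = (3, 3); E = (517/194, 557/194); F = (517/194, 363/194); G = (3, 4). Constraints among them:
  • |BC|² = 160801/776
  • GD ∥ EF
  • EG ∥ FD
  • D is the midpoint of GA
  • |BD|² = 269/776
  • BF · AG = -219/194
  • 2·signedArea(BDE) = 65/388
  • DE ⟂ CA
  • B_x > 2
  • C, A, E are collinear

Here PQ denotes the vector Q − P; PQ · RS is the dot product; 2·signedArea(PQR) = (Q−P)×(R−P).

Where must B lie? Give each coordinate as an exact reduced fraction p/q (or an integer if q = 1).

1. B_x = 1099/388  [BF · AG = -219/194 ∩ 2·signedArea(BDE) = 65/388]
2. B_y = 945/388  [BF · AG = -219/194 ∩ 2·signedArea(BDE) = 65/388]
   → B = (1099/388, 945/388)

B = (1099/388, 945/388)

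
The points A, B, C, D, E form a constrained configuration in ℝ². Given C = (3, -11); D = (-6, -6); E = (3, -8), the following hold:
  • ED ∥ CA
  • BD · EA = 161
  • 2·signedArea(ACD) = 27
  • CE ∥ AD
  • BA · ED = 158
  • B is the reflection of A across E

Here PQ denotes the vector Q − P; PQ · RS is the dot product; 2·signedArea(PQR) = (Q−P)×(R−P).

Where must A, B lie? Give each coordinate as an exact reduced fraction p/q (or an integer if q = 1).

A = (-6, -9)
B = (12, -7)

1. A_x = -6  [CE ∥ AD ∩ ED ∥ CA]
2. A_y = -9  [CE ∥ AD ∩ ED ∥ CA]
   → A = (-6, -9)
3. B_x = 12  [B is the reflection of A across E]
4. B_y = -7  [B is the reflection of A across E]
   → B = (12, -7)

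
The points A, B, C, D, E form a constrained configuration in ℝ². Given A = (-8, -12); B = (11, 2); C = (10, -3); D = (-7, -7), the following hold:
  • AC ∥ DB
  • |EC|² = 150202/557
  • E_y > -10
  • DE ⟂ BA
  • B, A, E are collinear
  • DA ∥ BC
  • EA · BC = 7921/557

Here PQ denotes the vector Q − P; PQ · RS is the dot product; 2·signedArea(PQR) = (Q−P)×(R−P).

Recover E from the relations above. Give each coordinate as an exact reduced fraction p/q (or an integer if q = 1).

1. E_x = -2765/557  [B, A, E are collinear ∩ DE ⟂ BA]
2. E_y = -5438/557  [B, A, E are collinear ∩ DE ⟂ BA]
   → E = (-2765/557, -5438/557)

E = (-2765/557, -5438/557)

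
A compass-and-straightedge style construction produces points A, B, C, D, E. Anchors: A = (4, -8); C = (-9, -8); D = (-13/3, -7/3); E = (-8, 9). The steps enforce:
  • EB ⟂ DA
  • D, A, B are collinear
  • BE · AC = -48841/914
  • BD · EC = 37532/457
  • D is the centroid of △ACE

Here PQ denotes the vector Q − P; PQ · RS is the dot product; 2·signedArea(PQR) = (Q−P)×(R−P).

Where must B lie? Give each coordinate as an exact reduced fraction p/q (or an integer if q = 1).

B = (-11069/914, 2701/914)

1. B_x = -11069/914  [D, A, B are collinear ∩ EB ⟂ DA]
2. B_y = 2701/914  [D, A, B are collinear ∩ EB ⟂ DA]
   → B = (-11069/914, 2701/914)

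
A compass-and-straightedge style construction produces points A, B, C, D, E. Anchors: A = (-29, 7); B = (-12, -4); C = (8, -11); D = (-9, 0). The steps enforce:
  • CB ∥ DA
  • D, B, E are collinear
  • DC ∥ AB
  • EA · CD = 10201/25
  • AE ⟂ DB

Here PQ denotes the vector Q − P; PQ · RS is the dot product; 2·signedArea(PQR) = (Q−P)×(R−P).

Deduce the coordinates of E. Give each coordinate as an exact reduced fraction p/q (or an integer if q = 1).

1. E_x = -321/25  [D, B, E are collinear ∩ AE ⟂ DB]
2. E_y = -128/25  [D, B, E are collinear ∩ AE ⟂ DB]
   → E = (-321/25, -128/25)

E = (-321/25, -128/25)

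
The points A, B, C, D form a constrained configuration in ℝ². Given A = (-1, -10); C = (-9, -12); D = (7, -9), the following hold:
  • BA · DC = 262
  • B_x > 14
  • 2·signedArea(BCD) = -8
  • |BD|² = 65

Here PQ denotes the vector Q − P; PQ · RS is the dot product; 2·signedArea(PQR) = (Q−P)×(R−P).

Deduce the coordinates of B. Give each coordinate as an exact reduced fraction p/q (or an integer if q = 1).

1. B_x = 15  [2·signedArea(BCD) = -8 ∩ BA · DC = 262]
2. B_y = -8  [2·signedArea(BCD) = -8 ∩ BA · DC = 262]
   → B = (15, -8)

B = (15, -8)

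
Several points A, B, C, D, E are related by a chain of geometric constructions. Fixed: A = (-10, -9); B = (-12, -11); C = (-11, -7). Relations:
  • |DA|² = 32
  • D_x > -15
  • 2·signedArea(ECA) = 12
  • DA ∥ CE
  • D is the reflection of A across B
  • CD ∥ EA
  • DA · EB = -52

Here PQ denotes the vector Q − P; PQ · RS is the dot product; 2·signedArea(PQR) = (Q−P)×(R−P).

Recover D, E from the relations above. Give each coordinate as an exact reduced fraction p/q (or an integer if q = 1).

D = (-14, -13)
E = (-7, -3)

1. D_x = -14  [D is the reflection of A across B]
2. D_y = -13  [D is the reflection of A across B]
   → D = (-14, -13)
3. E_x = -7  [CD ∥ EA ∩ DA ∥ CE]
4. E_y = -3  [CD ∥ EA ∩ DA ∥ CE]
   → E = (-7, -3)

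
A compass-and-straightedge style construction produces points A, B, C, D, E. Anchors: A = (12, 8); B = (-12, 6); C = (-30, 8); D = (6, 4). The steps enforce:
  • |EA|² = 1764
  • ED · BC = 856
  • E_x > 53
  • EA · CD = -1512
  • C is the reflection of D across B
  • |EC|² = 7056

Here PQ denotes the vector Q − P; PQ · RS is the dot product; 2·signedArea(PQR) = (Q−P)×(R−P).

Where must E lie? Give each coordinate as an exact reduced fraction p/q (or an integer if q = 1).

1. E_x = 54  [line 18·x + -2·y + -956 = 0 ∩ |EA|² = 1764]
2. E_y = 8  [line 18·x + -2·y + -956 = 0 ∩ |EA|² = 1764]
   → E = (54, 8)

E = (54, 8)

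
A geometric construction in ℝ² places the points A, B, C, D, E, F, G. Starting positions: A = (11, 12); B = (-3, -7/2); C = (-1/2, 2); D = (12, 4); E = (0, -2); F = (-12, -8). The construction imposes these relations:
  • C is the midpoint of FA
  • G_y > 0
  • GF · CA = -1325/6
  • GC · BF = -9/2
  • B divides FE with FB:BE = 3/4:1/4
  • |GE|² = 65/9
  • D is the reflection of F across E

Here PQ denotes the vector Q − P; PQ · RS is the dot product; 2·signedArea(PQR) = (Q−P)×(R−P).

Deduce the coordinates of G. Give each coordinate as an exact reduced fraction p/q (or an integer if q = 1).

G = (-1/3, 2/3)

1. G_x = -1/3  [GC · BF = -9/2 ∩ GF · CA = -1325/6]
2. G_y = 2/3  [GC · BF = -9/2 ∩ GF · CA = -1325/6]
   → G = (-1/3, 2/3)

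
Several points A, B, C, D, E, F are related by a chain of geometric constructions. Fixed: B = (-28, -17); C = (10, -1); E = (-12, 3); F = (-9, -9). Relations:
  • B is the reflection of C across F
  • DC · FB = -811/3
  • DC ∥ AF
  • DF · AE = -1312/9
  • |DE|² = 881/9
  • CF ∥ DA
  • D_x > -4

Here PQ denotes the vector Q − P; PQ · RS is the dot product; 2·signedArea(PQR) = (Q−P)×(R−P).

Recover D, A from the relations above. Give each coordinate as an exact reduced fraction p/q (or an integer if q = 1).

A = (-68/3, -31/3)
D = (-11/3, -7/3)

1. D_x = -11/3  [line 19·x + 8·y + 265/3 = 0 ∩ |DE|² = 881/9]
2. D_y = -7/3  [line 19·x + 8·y + 265/3 = 0 ∩ |DE|² = 881/9]
   → D = (-11/3, -7/3)
3. A_x = -68/3  [DF · AE = -1312/9 ∩ DC ∥ AF]
4. A_y = -31/3  [DF · AE = -1312/9 ∩ DC ∥ AF]
   → A = (-68/3, -31/3)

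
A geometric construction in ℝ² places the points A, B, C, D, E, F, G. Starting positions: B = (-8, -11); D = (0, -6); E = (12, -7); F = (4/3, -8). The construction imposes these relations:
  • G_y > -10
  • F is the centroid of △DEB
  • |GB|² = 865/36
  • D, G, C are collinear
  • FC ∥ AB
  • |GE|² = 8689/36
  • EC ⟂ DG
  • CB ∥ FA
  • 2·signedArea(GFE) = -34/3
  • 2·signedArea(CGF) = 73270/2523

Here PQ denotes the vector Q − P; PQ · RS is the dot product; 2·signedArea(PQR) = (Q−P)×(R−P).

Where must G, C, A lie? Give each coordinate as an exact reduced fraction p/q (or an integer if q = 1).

A = (-29960/2523, -15532/841)
C = (4380/841, -447/841)
G = (-10/3, -19/2)

1. G_x = -10/3  [line -1·x + 32/3·y + 98 = 0 ∩ |GB|² = 865/36]
2. G_y = -19/2  [line -1·x + 32/3·y + 98 = 0 ∩ |GB|² = 865/36]
   → G = (-10/3, -19/2)
3. C_x = 4380/841  [D, G, C are collinear ∩ EC ⟂ DG]
4. C_y = -447/841  [D, G, C are collinear ∩ EC ⟂ DG]
   → C = (4380/841, -447/841)
5. A_x = -29960/2523  [FC ∥ AB ∩ CB ∥ FA]
6. A_y = -15532/841  [FC ∥ AB ∩ CB ∥ FA]
   → A = (-29960/2523, -15532/841)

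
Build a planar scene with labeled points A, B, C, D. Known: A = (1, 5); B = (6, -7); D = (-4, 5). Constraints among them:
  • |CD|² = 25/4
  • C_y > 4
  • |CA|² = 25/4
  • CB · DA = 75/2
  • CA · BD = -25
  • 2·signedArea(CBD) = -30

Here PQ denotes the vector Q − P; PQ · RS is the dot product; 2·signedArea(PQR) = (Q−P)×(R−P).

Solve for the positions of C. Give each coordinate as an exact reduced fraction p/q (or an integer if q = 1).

1. C_x = -3/2  [CA · BD = -25 ∩ CB · DA = 75/2]
2. C_y = 5  [CA · BD = -25 ∩ CB · DA = 75/2]
   → C = (-3/2, 5)

C = (-3/2, 5)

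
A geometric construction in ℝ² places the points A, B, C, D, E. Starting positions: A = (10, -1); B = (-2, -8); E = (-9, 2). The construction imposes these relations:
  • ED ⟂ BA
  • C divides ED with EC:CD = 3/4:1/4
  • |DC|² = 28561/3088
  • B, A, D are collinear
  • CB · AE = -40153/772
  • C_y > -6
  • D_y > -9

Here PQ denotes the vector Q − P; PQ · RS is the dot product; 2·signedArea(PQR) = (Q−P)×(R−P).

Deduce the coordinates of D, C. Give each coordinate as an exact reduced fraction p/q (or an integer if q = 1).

1. D_x = -554/193  [B, A, D are collinear ∩ ED ⟂ BA]
2. D_y = -1642/193  [B, A, D are collinear ∩ ED ⟂ BA]
   → D = (-554/193, -1642/193)
3. C_x = -3399/772  [C divides ED with EC:CD = 3/4:1/4]
4. C_y = -1135/193  [C divides ED with EC:CD = 3/4:1/4]
   → C = (-3399/772, -1135/193)

C = (-3399/772, -1135/193)
D = (-554/193, -1642/193)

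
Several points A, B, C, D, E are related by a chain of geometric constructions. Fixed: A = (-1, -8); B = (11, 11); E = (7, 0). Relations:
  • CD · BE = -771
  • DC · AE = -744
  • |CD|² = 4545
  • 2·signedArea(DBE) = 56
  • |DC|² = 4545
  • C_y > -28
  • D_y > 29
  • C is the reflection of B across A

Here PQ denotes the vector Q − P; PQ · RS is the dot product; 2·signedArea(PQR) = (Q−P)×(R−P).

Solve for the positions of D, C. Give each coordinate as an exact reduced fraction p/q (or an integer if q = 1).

1. C_x = -13  [C is the reflection of B across A]
2. C_y = -27  [C is the reflection of B across A]
   → C = (-13, -27)
3. D_x = 23  [DC · AE = -744 ∩ 2·signedArea(DBE) = 56]
4. D_y = 30  [DC · AE = -744 ∩ 2·signedArea(DBE) = 56]
   → D = (23, 30)

C = (-13, -27)
D = (23, 30)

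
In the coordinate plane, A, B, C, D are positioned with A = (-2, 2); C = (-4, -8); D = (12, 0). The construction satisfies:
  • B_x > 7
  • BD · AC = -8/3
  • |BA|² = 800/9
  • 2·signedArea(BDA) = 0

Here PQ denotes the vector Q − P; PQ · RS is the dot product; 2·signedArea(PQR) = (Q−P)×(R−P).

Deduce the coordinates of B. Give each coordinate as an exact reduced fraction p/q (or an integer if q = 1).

1. B_x = 22/3  [2·signedArea(BDA) = 0 ∩ BD · AC = -8/3]
2. B_y = 2/3  [2·signedArea(BDA) = 0 ∩ BD · AC = -8/3]
   → B = (22/3, 2/3)

B = (22/3, 2/3)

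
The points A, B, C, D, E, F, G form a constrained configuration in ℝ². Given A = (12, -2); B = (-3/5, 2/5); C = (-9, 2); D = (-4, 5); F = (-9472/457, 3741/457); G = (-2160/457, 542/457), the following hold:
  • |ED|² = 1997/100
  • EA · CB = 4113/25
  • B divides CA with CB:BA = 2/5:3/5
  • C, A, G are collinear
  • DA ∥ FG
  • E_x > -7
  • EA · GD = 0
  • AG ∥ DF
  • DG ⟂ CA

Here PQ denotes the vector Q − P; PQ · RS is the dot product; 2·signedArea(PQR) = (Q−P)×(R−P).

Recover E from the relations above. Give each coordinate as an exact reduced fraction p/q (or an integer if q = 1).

1. E_x = -69/10  [EA · GD = 0 ∩ EA · CB = 4113/25]
2. E_y = 8/5  [EA · GD = 0 ∩ EA · CB = 4113/25]
   → E = (-69/10, 8/5)

E = (-69/10, 8/5)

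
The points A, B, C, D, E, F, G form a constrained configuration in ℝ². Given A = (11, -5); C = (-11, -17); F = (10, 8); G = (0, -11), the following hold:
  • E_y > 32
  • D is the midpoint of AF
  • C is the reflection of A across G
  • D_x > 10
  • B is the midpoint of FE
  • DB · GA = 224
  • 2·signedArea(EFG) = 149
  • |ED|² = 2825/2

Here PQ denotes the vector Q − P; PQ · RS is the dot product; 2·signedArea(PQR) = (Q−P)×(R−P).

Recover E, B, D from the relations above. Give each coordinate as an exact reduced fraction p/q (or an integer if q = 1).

B = (41/2, 41/2)
D = (21/2, 3/2)
E = (31, 33)

1. D_x = 21/2  [D is the midpoint of AF]
2. D_y = 3/2  [D is the midpoint of AF]
   → D = (21/2, 3/2)
3. E_x = 31  [line 19·x + -10·y + -259 = 0 ∩ |ED|² = 2825/2]
4. E_y = 33  [line 19·x + -10·y + -259 = 0 ∩ |ED|² = 2825/2]
   → E = (31, 33)
5. B_x = 41/2  [B is the midpoint of FE]
6. B_y = 41/2  [B is the midpoint of FE]
   → B = (41/2, 41/2)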